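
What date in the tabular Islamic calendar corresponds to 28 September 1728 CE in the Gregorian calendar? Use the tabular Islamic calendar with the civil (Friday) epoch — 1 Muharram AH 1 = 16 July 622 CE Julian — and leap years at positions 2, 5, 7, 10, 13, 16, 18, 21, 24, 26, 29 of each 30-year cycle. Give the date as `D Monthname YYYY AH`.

Both dates share Julian Day Number 2352470; in the tabular Islamic calendar that is 23 Safar 1141 AH.

23 Safar 1141 AH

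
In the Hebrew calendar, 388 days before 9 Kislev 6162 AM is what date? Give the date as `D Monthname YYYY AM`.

JDN of 9 Kislev 6162 AM = 2598327.
2598327 − 388 = 2597939.
JDN 2597939 in the Hebrew calendar is 4 Cheshvan 6161 AM.

4 Cheshvan 6161 AM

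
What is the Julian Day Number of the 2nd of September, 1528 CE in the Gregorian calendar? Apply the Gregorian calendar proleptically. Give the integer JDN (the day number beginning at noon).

JDN 2400001 is 17 November 1858 CE (Gregorian), MJD 0; the target day is −120606 days from there, so JDN = 2279395.

2279395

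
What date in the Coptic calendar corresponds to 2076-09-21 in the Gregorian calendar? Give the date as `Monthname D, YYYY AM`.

Thout 11, 1793 AM

Both dates share Julian Day Number 2479568; in the Coptic calendar that is 11 Thout 1793 AM.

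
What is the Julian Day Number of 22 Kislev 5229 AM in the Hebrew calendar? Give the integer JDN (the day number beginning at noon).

In the proleptic Gregorian calendar the same day is 16 December 1468.
JDN 2400001 is 17 November 1858 CE (Gregorian), MJD 0; the target day is −142415 days from there, so JDN = 2257586.

2257586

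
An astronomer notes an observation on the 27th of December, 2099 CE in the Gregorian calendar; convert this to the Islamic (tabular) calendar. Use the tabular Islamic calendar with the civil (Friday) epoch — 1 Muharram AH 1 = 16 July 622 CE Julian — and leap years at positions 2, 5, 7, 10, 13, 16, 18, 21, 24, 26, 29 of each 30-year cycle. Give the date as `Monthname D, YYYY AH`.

Shawwal 14, 1523 AH

Julian Day Number of the source date = 2488065.
Converting JDN 2488065 to the tabular Islamic calendar gives 14 Shawwal 1523 AH.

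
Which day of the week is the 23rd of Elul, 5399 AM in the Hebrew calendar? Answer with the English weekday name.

Equivalently 22 September 1639 Gregorian, JDN 2319957.
2319957 ≡ 3 (mod 7); counting from Monday = 0 gives Thursday.

Thursday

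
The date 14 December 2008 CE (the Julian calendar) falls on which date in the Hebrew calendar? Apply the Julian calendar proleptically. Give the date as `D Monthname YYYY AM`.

Both dates share Julian Day Number 2454828; in the Hebrew calendar that is 30 Kislev 5769 AM.

30 Kislev 5769 AM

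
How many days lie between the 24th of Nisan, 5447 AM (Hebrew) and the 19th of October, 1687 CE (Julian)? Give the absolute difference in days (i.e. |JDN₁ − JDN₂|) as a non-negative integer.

205

JDN of the first date = 2337321.
JDN of the second date = 2337526.
|2337526 − 2337321| = 205.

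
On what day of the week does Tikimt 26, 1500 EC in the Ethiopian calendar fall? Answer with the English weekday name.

This is JDN 2271786 (3 November 1507 Gregorian).
Since JDN mod 7 = 6 (0 = Monday), the day is Sunday.

Sunday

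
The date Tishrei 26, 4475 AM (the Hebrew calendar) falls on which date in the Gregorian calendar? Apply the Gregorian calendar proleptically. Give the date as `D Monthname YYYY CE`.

14 October 714 CE

Julian Day Number of the source date = 1982129.
Converting JDN 1982129 to the Gregorian calendar gives 14 October 714 CE.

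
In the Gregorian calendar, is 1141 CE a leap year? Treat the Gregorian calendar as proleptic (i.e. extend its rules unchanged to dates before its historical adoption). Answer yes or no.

1141 is not divisible by 4, so it is a common year.

no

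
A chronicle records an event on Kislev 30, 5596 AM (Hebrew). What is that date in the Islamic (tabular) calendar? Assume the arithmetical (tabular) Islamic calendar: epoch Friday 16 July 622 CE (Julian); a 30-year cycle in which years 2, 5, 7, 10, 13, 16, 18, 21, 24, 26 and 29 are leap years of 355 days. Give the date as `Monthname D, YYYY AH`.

Both dates share Julian Day Number 2391634; in the tabular Islamic calendar that is 1 Ramadan 1251 AH.

Ramadan 1, 1251 AH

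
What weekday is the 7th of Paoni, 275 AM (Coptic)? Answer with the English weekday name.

Equivalently 3 June 559 Gregorian, JDN 1925384.
1925384 ≡ 6 (mod 7); counting from Monday = 0 gives Sunday.

Sunday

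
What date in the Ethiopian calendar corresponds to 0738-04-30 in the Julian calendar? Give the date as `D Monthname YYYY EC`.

The source date corresponds to 4 May 738 in the proleptic Gregorian calendar (JDN 1990732).
That day falls on 5 Ginbot 730 EC in the Ethiopian calendar.

5 Ginbot 730 EC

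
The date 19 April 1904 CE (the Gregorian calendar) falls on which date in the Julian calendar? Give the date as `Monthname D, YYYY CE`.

At this point the Julian calendar is 13 days behind the Gregorian.
19 April 1904 Gregorian − 13 days → 6 April 1904 Julian.

April 6, 1904 CE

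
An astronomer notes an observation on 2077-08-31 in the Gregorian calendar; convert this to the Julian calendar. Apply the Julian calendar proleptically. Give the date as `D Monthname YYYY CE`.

The Julian–Gregorian offset here is 13 days (Julian trailing).
31 August 2077 Gregorian − 13 days → 18 August 2077 Julian.

18 August 2077 CE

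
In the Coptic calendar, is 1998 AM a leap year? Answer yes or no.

1998 mod 4 = 2; in the Coptic calendar a year is leap when year mod 4 = 3, so it is a common year.

no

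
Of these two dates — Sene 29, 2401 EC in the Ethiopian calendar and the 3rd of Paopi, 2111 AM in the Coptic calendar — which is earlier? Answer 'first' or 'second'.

second

First date → JDN 2601119; second date → JDN 2595739.
JDN 2595739 < JDN 2601119, so the second date is earlier.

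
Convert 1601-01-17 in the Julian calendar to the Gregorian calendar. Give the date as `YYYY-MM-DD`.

The Julian–Gregorian offset here is 10 days (Julian trailing).
17 January 1601 Julian + 10 days → 27 January 1601 Gregorian.

1601-01-27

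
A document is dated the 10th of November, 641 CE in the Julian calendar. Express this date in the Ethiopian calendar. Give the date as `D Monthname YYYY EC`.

14 Hidar 634 EC

Julian Day Number of the source date = 1955497.
Converting JDN 1955497 to the Ethiopian calendar gives 14 Hidar 634 EC.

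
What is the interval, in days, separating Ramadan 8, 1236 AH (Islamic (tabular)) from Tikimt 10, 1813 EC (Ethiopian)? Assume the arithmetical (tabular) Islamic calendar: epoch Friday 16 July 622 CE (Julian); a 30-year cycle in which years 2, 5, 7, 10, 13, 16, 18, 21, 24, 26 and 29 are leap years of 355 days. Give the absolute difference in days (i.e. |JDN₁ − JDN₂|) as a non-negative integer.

JDN of the first date = 2386326.
JDN of the second date = 2386093.
|2386093 − 2386326| = 233.

233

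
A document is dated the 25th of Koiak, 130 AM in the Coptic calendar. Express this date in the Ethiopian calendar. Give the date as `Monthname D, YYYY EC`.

Tahsas 25, 406 EC

Julian Day Number of the source date = 1872261.
Converting JDN 1872261 to the Ethiopian calendar gives 25 Tahsas 406 EC.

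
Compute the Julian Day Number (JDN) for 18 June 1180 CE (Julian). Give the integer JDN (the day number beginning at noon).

Equivalently 25 June 1180 (proleptic Gregorian).
JDN 2299161 is 15 October 1582 CE (Gregorian); the target day is −146939 days from there, so JDN = 2152222.

2152222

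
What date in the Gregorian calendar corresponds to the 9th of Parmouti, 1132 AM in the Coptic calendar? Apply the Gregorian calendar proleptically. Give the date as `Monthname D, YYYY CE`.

Both dates share Julian Day Number 2238346; in the Gregorian calendar that is 13 April 1416 CE.

April 13, 1416 CE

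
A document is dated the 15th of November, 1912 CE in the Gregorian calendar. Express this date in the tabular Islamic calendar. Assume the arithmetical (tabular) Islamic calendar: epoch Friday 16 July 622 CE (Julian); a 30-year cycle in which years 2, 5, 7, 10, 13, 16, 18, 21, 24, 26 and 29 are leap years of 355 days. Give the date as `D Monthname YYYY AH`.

5 Dhu al-Hijjah 1330 AH

Julian Day Number of the source date = 2419722.
Converting JDN 2419722 to the tabular Islamic calendar gives 5 Dhu al-Hijjah 1330 AH.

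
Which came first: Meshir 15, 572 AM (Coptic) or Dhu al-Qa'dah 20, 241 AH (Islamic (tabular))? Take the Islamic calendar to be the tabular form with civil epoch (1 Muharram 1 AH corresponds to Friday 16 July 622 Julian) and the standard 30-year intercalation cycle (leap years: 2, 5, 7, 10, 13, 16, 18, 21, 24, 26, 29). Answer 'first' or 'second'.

Converting both to JDN: 2033752 vs 2033802; the smaller is the first.

first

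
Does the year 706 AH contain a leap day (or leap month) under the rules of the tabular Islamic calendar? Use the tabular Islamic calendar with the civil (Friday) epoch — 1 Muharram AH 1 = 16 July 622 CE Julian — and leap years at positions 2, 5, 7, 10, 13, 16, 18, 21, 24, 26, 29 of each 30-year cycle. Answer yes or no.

Year 706 AH is year 16 of its 30-year cycle; leap positions are 2, 5, 7, 10, 13, 16, 18, 21, 24, 26, 29, so it is a leap year (355 days).

yes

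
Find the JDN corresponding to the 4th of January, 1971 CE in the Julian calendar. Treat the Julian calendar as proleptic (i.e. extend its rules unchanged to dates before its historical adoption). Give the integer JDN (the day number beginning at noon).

In the Gregorian calendar the same day is 17 January 1971.
JDN 2400001 is 17 November 1858 CE (Gregorian), MJD 0; the target day is +40968 days from there, so JDN = 2440969.

2440969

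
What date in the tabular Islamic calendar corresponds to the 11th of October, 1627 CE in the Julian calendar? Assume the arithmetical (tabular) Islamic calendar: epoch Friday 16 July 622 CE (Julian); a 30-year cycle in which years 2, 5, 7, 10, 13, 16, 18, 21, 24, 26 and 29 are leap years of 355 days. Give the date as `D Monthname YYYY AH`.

10 Safar 1037 AH

Both dates share Julian Day Number 2315603; in the tabular Islamic calendar that is 10 Safar 1037 AH.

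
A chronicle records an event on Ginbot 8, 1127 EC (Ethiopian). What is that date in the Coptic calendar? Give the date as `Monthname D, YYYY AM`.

Pashons 8, 851 AM

The source date corresponds to 10 May 1135 in the proleptic Gregorian calendar (JDN 2135739).
That day falls on 8 Pashons 851 AM in the Coptic calendar.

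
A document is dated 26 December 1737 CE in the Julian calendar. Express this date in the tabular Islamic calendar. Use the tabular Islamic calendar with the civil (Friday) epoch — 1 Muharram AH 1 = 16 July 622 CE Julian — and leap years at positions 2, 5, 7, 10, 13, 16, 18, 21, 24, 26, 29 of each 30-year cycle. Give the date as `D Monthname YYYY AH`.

The source date corresponds to 6 January 1738 in the Gregorian calendar (JDN 2355857).
That day falls on 15 Ramadan 1150 AH in the tabular Islamic calendar.

15 Ramadan 1150 AH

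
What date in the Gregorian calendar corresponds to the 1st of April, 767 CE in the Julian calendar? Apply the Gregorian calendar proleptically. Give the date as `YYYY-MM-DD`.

0767-04-05

For dates in this range the Gregorian date is 4 days ahead of the Julian.
1 April 767 Julian + 4 days → 5 April 767 Gregorian.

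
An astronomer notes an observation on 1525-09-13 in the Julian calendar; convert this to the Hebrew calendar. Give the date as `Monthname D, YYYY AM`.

Julian Day Number of the source date = 2278320.
Converting JDN 2278320 to the Hebrew calendar gives 25 Elul 5285 AM.

Elul 25, 5285 AM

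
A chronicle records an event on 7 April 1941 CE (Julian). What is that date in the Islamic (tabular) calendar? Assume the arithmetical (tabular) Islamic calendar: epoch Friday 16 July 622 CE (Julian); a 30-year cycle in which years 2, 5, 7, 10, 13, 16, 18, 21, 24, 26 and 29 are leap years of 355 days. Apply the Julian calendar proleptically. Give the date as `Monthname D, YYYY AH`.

Rabi' al-Awwal 23, 1360 AH

The source date corresponds to 20 April 1941 in the Gregorian calendar (JDN 2430105).
That day falls on 23 Rabi' al-Awwal 1360 AH in the tabular Islamic calendar.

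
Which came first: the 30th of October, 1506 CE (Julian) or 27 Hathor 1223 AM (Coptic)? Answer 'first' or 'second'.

first

First date → JDN 2271427; second date → JDN 2271451.
JDN 2271427 < JDN 2271451, so the first date is earlier.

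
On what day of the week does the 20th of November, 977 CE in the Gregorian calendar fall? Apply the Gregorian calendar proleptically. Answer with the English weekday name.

JDN 2078226 mod 7 = 3, and JDN 0 was a Monday, so this is a Thursday.

Thursday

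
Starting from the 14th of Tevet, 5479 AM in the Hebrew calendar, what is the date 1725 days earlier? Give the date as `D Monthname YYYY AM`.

1 Iyar 5474 AM

Counting 1725 days back from JDN 2348916 reaches JDN 2347191, which is 1 Iyar 5474 AM.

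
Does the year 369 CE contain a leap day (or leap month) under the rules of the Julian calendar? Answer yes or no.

369 mod 4 = 1, so it is a common year in the Julian calendar.

no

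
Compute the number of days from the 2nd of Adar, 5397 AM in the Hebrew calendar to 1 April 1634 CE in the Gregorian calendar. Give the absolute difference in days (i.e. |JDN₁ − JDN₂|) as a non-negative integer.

1062

JDN of the first date = 2319019.
JDN of the second date = 2317957.
|2317957 − 2319019| = 1062.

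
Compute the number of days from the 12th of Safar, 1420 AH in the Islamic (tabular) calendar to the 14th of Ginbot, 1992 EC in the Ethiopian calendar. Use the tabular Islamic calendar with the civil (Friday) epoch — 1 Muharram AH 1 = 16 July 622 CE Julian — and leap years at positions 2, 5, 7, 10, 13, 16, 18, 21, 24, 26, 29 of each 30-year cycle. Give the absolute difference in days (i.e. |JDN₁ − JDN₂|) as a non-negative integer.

First date → JDN 2451327; second date → JDN 2451687.
The interval is |2451327 − 2451687| = 360 days.

360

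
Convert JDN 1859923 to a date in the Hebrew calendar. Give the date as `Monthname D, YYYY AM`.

Adar II 17, 4140 AM

The proleptic Gregorian equivalent of JDN 1859923 is 12 March 380.
In the Hebrew calendar that day is Adar II 17, 4140 AM.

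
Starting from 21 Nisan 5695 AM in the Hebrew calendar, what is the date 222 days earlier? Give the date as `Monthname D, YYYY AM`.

The starting date is JDN 2427917; 2427917 − 222 = 2427695.
JDN 2427695 corresponds to Tishrei 5, 5695 AM.

Tishrei 5, 5695 AM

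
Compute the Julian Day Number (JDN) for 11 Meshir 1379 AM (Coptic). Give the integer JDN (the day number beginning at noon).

Equivalently 15 February 1663 (Gregorian).
JDN 2400001 is 17 November 1858 CE (Gregorian), MJD 0; the target day is −71497 days from there, so JDN = 2328504.

2328504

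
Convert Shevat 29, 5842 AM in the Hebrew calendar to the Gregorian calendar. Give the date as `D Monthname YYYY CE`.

Both dates share Julian Day Number 2481554; in the Gregorian calendar that is 28 February 2082 CE.

28 February 2082 CE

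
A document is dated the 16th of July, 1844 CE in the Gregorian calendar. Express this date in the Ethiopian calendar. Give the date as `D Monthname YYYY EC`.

Both dates share Julian Day Number 2394764; in the Ethiopian calendar that is 10 Hamle 1836 EC.

10 Hamle 1836 EC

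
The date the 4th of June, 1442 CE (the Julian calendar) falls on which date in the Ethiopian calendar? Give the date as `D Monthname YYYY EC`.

10 Sene 1434 EC

Julian Day Number of the source date = 2247903.
Converting JDN 2247903 to the Ethiopian calendar gives 10 Sene 1434 EC.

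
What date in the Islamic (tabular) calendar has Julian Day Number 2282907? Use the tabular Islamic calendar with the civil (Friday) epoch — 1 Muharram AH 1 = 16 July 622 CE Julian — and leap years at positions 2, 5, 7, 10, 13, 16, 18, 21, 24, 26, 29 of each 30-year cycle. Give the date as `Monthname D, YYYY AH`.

Dhu al-Qa'dah 5, 944 AH

JDN 2282907 is 15 April 1538 in the proleptic Gregorian calendar.
In the tabular Islamic calendar that day is Dhu al-Qa'dah 5, 944 AH.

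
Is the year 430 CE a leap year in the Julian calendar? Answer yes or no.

430 mod 4 = 2, so it is a common year in the Julian calendar.

no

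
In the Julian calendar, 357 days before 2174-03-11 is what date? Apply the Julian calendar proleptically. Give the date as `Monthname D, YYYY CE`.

JDN of 2174-03-11 = 2515181.
2515181 − 357 = 2514824.
JDN 2514824 in the Julian calendar is March 19, 2173 CE.

March 19, 2173 CE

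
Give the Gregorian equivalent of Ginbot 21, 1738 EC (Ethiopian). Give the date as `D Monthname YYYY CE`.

Julian Day Number of the source date = 2358920.
Converting JDN 2358920 to the Gregorian calendar gives 27 May 1746 CE.

27 May 1746 CE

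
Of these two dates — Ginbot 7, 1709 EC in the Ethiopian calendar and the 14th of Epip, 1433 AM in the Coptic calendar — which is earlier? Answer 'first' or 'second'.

first

The two dates have Julian Day Numbers 2348314 and 2348381 respectively.
Since 2348314 < 2348381, the first date comes first.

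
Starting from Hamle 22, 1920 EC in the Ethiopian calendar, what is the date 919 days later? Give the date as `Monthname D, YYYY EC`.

Tir 26, 1923 EC

JDN of Hamle 22, 1920 EC = 2425457.
2425457 + 919 = 2426376.
JDN 2426376 in the Ethiopian calendar is Tir 26, 1923 EC.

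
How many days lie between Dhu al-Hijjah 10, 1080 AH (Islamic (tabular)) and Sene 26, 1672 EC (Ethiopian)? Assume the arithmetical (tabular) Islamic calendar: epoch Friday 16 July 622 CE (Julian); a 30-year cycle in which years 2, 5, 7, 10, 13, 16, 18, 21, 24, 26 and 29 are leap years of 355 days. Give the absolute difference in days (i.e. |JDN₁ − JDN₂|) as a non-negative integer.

First date → JDN 2331136; second date → JDN 2334849.
The interval is |2331136 − 2334849| = 3713 days.

3713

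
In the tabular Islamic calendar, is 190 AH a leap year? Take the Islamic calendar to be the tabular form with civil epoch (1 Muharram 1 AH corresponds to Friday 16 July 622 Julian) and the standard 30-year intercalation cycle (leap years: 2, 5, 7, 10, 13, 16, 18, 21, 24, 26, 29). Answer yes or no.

Year 190 AH is year 10 of its 30-year cycle; leap positions are 2, 5, 7, 10, 13, 16, 18, 21, 24, 26, 29, so it is a leap year (355 days).

yes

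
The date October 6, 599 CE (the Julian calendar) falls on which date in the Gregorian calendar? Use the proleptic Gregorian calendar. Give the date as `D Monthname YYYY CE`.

8 October 599 CE

The Julian–Gregorian offset here is 2 days (Julian trailing).
6 October 599 Julian + 2 days → 8 October 599 Gregorian.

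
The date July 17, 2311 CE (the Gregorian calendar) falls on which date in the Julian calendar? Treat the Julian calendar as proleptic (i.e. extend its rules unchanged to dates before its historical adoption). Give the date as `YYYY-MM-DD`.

The Julian–Gregorian offset here is 16 days (Julian trailing).
17 July 2311 Gregorian − 16 days → 1 July 2311 Julian.

2311-07-01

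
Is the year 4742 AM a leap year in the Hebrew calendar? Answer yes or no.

yes

Hebrew year 4742 is year 11 of its 19-year Metonic cycle; leap years are at positions 3, 6, 8, 11, 14, 17, 19, so it is a leap year (13 months).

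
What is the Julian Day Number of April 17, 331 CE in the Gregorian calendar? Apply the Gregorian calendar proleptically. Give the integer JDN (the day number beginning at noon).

JDN 2451545 is 1 January 2000 CE (Gregorian); the target day is −609484 days from there, so JDN = 1842061.

1842061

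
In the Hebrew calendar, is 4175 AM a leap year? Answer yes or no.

Hebrew year 4175 is year 14 of its 19-year Metonic cycle; leap years are at positions 3, 6, 8, 11, 14, 17, 19, so it is a leap year (13 months).

yes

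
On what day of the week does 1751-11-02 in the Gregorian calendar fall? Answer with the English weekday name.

Tuesday

2360905 ≡ 1 (mod 7); counting from Monday = 0 gives Tuesday.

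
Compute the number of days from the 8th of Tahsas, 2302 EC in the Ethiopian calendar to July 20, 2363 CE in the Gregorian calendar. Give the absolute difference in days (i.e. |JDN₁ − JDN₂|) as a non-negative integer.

19570

JDN of the first date = 2564758.
JDN of the second date = 2584328.
|2584328 − 2564758| = 19570.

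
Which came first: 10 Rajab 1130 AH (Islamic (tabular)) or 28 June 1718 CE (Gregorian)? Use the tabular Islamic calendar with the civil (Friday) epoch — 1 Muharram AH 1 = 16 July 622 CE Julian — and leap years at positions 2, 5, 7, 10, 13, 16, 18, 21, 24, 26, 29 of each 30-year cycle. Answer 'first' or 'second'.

First date → JDN 2348706; second date → JDN 2348725.
JDN 2348706 < JDN 2348725, so the first date is earlier.

first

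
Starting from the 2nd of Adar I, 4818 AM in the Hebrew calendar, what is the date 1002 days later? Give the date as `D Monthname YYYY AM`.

Counting 1002 days forward from JDN 2107521 reaches JDN 2108523, which is 1 Kislev 4821 AM.

1 Kislev 4821 AM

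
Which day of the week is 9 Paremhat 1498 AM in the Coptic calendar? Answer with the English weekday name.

This is JDN 2371997 (16 March 1782 Gregorian).
Since JDN mod 7 = 5 (0 = Monday), the day is Saturday.

Saturday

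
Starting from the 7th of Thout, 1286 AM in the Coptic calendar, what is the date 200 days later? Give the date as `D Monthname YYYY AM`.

Counting 200 days forward from JDN 2294382 reaches JDN 2294582, which is 27 Paremhat 1286 AM.

27 Paremhat 1286 AM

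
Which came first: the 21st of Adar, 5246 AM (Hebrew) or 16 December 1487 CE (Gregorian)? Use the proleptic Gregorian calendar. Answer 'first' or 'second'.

first

Converting both to JDN: 2263876 vs 2264525; the smaller is the first.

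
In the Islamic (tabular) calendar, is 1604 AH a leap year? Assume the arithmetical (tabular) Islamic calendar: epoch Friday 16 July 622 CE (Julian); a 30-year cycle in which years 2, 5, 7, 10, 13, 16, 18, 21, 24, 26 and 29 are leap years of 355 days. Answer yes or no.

no

Year 1604 AH is year 14 of its 30-year cycle; leap positions are 2, 5, 7, 10, 13, 16, 18, 21, 24, 26, 29, so it is a common year (354 days).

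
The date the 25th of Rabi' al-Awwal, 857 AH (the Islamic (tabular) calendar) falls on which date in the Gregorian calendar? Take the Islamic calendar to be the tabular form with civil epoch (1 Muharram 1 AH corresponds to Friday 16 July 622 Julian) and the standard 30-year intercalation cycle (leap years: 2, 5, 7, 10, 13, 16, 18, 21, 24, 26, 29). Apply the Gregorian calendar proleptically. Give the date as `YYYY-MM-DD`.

Both dates share Julian Day Number 2251861; in the Gregorian calendar that is 14 April 1453 CE.

1453-04-14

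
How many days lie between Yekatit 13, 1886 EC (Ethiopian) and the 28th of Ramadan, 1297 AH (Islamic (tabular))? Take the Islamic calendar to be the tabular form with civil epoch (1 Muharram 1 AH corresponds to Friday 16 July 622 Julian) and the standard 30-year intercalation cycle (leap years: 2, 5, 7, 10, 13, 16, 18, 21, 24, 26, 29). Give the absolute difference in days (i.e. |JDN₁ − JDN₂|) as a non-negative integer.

4917

First date → JDN 2412879; second date → JDN 2407962.
The interval is |2412879 − 2407962| = 4917 days.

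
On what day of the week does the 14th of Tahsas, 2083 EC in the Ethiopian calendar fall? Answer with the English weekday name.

Saturday

Equivalently 23 December 2090 Gregorian, JDN 2484774.
Since JDN mod 7 = 5 (0 = Monday), the day is Saturday.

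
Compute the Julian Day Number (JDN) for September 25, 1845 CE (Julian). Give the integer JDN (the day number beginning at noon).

Equivalently 7 October 1845 (Gregorian).
JDN 2400001 is 17 November 1858 CE (Gregorian), MJD 0; the target day is −4789 days from there, so JDN = 2395212.

2395212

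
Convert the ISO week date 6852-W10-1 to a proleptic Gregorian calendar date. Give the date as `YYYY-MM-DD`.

6852-03-04

ISO week 1 of 6852 is the week containing the first Thursday of 6852.
Week 10, day 1 (Monday) lands on 6852-03-04.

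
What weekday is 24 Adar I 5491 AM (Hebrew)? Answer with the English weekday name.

Equivalently 2 March 1731 Gregorian, JDN 2353355.
JDN 2353355 mod 7 = 4, and JDN 0 was a Monday, so this is a Friday.

Friday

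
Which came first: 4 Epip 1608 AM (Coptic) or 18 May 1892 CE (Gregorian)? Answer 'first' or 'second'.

second

First date → JDN 2412290; second date → JDN 2412237.
JDN 2412237 < JDN 2412290, so the second date is earlier.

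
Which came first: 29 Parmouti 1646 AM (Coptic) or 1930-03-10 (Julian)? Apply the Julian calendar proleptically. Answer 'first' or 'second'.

First date → JDN 2426104; second date → JDN 2426059.
JDN 2426059 < JDN 2426104, so the second date is earlier.

second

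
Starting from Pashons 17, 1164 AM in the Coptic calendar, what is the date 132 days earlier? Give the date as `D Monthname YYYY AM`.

5 Tobi 1164 AM

The starting date is JDN 2250072; 2250072 − 132 = 2249940.
JDN 2249940 corresponds to 5 Tobi 1164 AM.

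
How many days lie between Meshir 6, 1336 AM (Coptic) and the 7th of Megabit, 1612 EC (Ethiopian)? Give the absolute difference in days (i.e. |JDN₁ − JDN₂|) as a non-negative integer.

First date → JDN 2312794; second date → JDN 2312825.
The interval is |2312794 − 2312825| = 31 days.

31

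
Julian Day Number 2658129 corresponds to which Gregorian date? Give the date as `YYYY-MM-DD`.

JDN 2451545 is 1 Jan 2000; 2658129 is +206584 days from there.

2565-08-10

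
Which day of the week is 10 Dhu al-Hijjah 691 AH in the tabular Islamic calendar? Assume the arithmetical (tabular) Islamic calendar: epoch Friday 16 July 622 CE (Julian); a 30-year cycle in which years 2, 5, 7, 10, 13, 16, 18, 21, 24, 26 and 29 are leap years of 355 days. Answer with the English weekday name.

In the proleptic Gregorian calendar this is 29 November 1292 (JDN 2193287).
Since JDN mod 7 = 5 (0 = Monday), the day is Saturday.

Saturday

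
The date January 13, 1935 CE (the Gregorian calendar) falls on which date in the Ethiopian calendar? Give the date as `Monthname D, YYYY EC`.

Tir 5, 1927 EC

Julian Day Number of the source date = 2427816.
Converting JDN 2427816 to the Ethiopian calendar gives 5 Tir 1927 EC.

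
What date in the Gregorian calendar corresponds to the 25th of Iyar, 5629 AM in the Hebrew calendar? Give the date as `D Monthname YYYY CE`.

Julian Day Number of the source date = 2403824.
Converting JDN 2403824 to the Gregorian calendar gives 6 May 1869 CE.

6 May 1869 CE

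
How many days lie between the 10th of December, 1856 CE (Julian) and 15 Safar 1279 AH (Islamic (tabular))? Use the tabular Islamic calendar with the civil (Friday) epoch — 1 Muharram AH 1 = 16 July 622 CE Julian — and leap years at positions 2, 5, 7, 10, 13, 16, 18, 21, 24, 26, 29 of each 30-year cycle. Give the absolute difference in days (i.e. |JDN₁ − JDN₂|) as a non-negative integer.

JDN of the first date = 2399306.
JDN of the second date = 2401365.
|2401365 − 2399306| = 2059.

2059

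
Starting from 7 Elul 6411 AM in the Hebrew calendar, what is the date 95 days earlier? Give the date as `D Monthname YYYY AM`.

1 Sivan 6411 AM

JDN of 7 Elul 6411 AM = 2689574.
2689574 − 95 = 2689479.
JDN 2689479 in the Hebrew calendar is 1 Sivan 6411 AM.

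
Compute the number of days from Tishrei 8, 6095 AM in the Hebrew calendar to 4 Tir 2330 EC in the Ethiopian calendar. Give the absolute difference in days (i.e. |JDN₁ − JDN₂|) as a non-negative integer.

JDN of the first date = 2573814.
JDN of the second date = 2575011.
|2575011 − 2573814| = 1197.

1197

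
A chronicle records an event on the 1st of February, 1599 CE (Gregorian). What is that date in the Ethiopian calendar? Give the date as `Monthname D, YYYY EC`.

Julian Day Number of the source date = 2305114.
Converting JDN 2305114 to the Ethiopian calendar gives 27 Tir 1591 EC.

Tir 27, 1591 EC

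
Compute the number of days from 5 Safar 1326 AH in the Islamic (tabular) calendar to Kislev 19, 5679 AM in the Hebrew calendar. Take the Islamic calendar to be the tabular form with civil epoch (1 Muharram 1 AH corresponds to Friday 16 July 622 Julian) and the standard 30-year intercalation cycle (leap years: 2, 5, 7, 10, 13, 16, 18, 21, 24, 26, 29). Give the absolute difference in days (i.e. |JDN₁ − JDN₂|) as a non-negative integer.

JDN of the first date = 2418010.
JDN of the second date = 2421921.
|2421921 − 2418010| = 3911.

3911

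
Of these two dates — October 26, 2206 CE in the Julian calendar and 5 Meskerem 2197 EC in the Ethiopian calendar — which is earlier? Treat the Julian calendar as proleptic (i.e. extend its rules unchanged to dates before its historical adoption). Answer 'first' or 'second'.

second

Converting both to JDN: 2527098 vs 2526314; the smaller is the second.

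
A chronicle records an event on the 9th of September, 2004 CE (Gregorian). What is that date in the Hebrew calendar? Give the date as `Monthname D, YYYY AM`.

Julian Day Number of the source date = 2453258.
Converting JDN 2453258 to the Hebrew calendar gives 23 Elul 5764 AM.

Elul 23, 5764 AM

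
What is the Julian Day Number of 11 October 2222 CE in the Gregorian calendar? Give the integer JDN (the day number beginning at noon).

JDN 2299161 is 15 October 1582 CE (Gregorian); the target day is +233751 days from there, so JDN = 2532912.

2532912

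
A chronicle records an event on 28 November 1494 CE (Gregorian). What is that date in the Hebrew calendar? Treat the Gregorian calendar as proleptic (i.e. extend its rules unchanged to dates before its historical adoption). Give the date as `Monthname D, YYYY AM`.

Kislev 21, 5255 AM

Both dates share Julian Day Number 2267064; in the Hebrew calendar that is 21 Kislev 5255 AM.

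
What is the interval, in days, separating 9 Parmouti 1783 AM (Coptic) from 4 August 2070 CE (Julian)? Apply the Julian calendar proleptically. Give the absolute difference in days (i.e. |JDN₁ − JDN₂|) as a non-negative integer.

First date → JDN 2476123; second date → JDN 2477341.
The interval is |2476123 − 2477341| = 1218 days.

1218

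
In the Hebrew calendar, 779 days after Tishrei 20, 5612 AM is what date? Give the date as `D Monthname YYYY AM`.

Counting 779 days forward from JDN 2397412 reaches JDN 2398191, which is 2 Kislev 5614 AM.

2 Kislev 5614 AM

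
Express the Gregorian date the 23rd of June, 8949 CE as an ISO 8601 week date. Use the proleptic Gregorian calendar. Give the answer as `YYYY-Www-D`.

8949-W26-1

The weekday is Monday (ISO weekday 1).
That Monday belongs to ISO week 26 of ISO year 8949.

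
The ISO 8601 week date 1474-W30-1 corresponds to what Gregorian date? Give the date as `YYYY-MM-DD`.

1474-07-20

ISO week 1 of 1474 is the week containing the first Thursday of 1474.
Week 30, day 1 (Monday) lands on 1474-07-20.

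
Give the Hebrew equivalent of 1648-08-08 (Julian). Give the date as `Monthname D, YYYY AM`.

Both dates share Julian Day Number 2323210; in the Hebrew calendar that is 30 Av 5408 AM.

Av 30, 5408 AM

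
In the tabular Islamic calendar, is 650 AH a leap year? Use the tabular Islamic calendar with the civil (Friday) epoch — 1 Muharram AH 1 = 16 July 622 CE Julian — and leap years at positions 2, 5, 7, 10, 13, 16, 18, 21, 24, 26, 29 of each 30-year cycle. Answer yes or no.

Year 650 AH is year 20 of its 30-year cycle; leap positions are 2, 5, 7, 10, 13, 16, 18, 21, 24, 26, 29, so it is a common year (354 days).

no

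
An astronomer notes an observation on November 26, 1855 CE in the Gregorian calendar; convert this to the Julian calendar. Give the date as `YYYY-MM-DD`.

For dates in this range the Gregorian date is 12 days ahead of the Julian.
26 November 1855 Gregorian − 12 days → 14 November 1855 Julian.

1855-11-14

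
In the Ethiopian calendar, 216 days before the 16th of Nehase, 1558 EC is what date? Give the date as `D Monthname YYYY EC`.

10 Tir 1558 EC

JDN of the 16th of Nehase, 1558 EC = 2293260.
2293260 − 216 = 2293044.
JDN 2293044 in the Ethiopian calendar is 10 Tir 1558 EC.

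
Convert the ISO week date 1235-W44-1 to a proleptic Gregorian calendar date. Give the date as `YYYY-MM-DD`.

ISO week 1 of 1235 is the week containing the first Thursday of 1235.
Week 44, day 1 (Monday) lands on 1235-10-29.

1235-10-29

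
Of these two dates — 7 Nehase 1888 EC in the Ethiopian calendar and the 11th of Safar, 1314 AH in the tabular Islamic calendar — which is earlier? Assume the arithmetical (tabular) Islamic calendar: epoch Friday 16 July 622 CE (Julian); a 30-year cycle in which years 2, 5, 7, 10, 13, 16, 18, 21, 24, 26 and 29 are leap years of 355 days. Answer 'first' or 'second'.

First date → JDN 2413784; second date → JDN 2413763.
JDN 2413763 < JDN 2413784, so the second date is earlier.

second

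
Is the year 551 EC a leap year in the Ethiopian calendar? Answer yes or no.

551 mod 4 = 3; in the Ethiopian calendar a year is leap when year mod 4 = 3, so it is a leap year.

yes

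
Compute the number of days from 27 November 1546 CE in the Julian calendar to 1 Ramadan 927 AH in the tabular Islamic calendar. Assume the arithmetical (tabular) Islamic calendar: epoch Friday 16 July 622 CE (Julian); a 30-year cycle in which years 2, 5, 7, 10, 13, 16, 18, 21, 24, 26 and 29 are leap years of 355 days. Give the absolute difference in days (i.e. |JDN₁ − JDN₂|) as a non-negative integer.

First date → JDN 2286065; second date → JDN 2276820.
The interval is |2286065 − 2276820| = 9245 days.

9245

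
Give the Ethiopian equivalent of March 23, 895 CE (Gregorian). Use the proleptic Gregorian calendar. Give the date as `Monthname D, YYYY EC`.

Julian Day Number of the source date = 2048034.
Converting JDN 2048034 to the Ethiopian calendar gives 23 Megabit 887 EC.

Megabit 23, 887 EC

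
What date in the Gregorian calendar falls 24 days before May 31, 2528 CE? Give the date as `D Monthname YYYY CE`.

7 May 2528 CE

Counting 24 days back from JDN 2644544 reaches JDN 2644520, which is 7 May 2528 CE.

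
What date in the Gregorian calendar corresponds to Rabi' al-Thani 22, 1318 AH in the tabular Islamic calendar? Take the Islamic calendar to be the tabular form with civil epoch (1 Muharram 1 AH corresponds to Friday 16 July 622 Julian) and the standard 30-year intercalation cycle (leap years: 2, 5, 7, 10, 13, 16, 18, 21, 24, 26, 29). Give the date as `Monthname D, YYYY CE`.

Both dates share Julian Day Number 2415251; in the Gregorian calendar that is 19 August 1900 CE.

August 19, 1900 CE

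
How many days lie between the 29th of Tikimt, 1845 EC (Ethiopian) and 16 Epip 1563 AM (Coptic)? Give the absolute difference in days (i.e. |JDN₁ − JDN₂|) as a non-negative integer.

JDN of the first date = 2397800.
JDN of the second date = 2395865.
|2395865 − 2397800| = 1935.

1935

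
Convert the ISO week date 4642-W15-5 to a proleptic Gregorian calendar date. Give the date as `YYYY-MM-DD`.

4642-04-15

ISO week 1 of 4642 is the week containing the first Thursday of 4642.
Week 15, day 5 (Friday) lands on 4642-04-15.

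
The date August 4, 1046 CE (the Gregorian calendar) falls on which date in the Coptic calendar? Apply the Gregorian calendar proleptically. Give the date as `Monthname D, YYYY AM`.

Mesori 5, 762 AM

Julian Day Number of the source date = 2103319.
Converting JDN 2103319 to the Coptic calendar gives 5 Mesori 762 AM.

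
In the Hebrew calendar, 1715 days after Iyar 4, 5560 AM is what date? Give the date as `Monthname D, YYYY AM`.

JDN of Iyar 4, 5560 AM = 2378615.
2378615 + 1715 = 2380330.
JDN 2380330 in the Hebrew calendar is Shevat 8, 5565 AM.

Shevat 8, 5565 AM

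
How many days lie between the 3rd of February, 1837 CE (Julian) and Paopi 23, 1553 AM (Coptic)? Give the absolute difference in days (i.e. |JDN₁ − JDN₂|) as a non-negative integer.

JDN of the first date = 2392056.
JDN of the second date = 2391950.
|2391950 − 2392056| = 106.

106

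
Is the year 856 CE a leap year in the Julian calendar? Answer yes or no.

yes

856 mod 4 = 0, so it is a leap year in the Julian calendar.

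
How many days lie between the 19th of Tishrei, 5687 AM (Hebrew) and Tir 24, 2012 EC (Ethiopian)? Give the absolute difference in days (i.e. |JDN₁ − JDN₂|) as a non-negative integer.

34096

JDN of the first date = 2424786.
JDN of the second date = 2458882.
|2458882 − 2424786| = 34096.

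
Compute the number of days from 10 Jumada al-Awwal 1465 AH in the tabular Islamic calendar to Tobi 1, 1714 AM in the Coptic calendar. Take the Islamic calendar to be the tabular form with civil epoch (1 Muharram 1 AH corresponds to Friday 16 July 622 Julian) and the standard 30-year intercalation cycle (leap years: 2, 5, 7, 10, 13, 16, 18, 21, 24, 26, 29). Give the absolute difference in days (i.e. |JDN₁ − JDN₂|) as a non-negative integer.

JDN of the first date = 2467360.
JDN of the second date = 2450823.
|2450823 − 2467360| = 16537.

16537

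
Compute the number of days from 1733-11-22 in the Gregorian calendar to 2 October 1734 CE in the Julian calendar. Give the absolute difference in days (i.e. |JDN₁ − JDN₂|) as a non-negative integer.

First date → JDN 2354351; second date → JDN 2354676.
The interval is |2354351 − 2354676| = 325 days.

325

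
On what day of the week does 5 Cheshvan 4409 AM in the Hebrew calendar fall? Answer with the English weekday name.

This is JDN 1958040 (30 October 648 Gregorian).
JDN 1958040 mod 7 = 0, and JDN 0 was a Monday, so this is a Monday.

Monday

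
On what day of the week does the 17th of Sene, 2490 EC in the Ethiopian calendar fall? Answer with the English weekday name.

Friday

In the Gregorian calendar this is 27 June 2498 (JDN 2633614).
Since JDN mod 7 = 4 (0 = Monday), the day is Friday.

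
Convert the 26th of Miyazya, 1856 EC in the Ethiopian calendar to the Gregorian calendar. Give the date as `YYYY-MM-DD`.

1864-05-03

Julian Day Number of the source date = 2401995.
Converting JDN 2401995 to the Gregorian calendar gives 3 May 1864 CE.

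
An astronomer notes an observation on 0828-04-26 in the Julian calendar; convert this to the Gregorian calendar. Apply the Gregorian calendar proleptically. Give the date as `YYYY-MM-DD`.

0828-04-30

The Julian–Gregorian offset here is 4 days (Julian trailing).
26 April 828 Julian + 4 days → 30 April 828 Gregorian.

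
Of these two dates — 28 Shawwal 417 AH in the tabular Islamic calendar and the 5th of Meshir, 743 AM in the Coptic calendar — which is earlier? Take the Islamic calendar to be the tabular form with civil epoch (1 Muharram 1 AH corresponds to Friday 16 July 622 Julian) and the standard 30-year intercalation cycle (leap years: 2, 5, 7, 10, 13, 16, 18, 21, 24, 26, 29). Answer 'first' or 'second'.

first

Converting both to JDN: 2096150 vs 2096199; the smaller is the first.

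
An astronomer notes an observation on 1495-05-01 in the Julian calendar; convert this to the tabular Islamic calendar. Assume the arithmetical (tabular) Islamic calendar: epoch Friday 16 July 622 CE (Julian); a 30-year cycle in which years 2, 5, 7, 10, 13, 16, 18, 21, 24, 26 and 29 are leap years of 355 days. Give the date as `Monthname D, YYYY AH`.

Sha'ban 5, 900 AH

Both dates share Julian Day Number 2267227; in the tabular Islamic calendar that is 5 Sha'ban 900 AH.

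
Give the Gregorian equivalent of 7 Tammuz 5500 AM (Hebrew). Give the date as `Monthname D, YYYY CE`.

July 2, 1740 CE

Julian Day Number of the source date = 2356765.
Converting JDN 2356765 to the Gregorian calendar gives 2 July 1740 CE.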